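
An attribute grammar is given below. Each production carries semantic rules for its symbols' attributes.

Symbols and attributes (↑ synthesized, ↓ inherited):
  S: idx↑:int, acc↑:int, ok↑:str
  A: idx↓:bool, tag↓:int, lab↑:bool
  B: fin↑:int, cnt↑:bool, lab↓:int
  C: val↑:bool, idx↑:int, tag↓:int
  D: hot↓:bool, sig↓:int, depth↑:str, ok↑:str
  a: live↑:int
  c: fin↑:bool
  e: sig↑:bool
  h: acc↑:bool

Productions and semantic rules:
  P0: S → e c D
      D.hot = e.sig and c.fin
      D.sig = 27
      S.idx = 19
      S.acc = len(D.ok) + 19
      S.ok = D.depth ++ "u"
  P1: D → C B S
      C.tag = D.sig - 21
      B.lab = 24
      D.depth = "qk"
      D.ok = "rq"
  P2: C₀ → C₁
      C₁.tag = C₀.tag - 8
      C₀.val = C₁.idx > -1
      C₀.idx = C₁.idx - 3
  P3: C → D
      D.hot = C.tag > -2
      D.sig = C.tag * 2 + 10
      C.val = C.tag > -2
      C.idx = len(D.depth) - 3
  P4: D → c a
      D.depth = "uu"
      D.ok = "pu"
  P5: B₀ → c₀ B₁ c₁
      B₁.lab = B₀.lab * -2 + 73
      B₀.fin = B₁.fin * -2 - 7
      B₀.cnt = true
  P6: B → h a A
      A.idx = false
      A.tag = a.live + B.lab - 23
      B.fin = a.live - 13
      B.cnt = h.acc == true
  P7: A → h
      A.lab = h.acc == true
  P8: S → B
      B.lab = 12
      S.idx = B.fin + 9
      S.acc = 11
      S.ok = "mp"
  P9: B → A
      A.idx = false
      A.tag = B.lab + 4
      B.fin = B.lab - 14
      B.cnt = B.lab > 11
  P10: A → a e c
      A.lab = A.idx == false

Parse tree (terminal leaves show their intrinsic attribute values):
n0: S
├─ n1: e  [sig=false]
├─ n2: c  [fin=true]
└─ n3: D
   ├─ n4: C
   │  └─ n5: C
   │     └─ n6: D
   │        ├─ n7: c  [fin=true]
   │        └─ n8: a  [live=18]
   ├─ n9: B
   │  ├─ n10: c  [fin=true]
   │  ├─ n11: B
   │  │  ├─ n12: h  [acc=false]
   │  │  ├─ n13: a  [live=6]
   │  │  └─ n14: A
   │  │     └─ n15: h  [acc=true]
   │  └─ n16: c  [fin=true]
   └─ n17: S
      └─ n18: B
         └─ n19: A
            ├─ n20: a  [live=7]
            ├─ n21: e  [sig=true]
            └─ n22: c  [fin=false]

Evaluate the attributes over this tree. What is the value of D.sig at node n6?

1. n1.sig = false  [terminal]
2. n2.fin = true  [terminal]
3. n3.hot = false  [e.sig and c.fin]
4. n3.sig = 27  [27]
5. n4.tag = 6  [D.sig - 21]
6. n5.tag = -2  [C₀.tag - 8]
7. n6.hot = false  [C.tag > -2]
8. n6.sig = 6  [C.tag * 2 + 10]
9. n7.fin = true  [terminal]
10. n8.live = 18  [terminal]
11. n6.depth = "uu"  ["uu"]
12. n6.ok = "pu"  ["pu"]
13. n5.val = false  [C.tag > -2]
14. n5.idx = -1  [len(D.depth) - 3]
15. n4.val = false  [C₁.idx > -1]
16. n4.idx = -4  [C₁.idx - 3]
17. n9.lab = 24  [24]
18. n10.fin = true  [terminal]
19. n11.lab = 25  [B₀.lab * -2 + 73]
20. n12.acc = false  [terminal]
21. n13.live = 6  [terminal]
22. n14.idx = false  [false]
23. n14.tag = 8  [a.live + B.lab - 23]
24. n15.acc = true  [terminal]
25. n14.lab = true  [h.acc == true]
26. n11.fin = -7  [a.live - 13]
27. n11.cnt = false  [h.acc == true]
28. n16.fin = true  [terminal]
29. n9.fin = 7  [B₁.fin * -2 - 7]
30. n9.cnt = true  [true]
31. n18.lab = 12  [12]
32. n19.idx = false  [false]
33. n19.tag = 16  [B.lab + 4]
34. n20.live = 7  [terminal]
35. n21.sig = true  [terminal]
36. n22.fin = false  [terminal]
37. n19.lab = true  [A.idx == false]
38. n18.fin = -2  [B.lab - 14]
39. n18.cnt = true  [B.lab > 11]
40. n17.idx = 7  [B.fin + 9]
41. n17.acc = 11  [11]
42. n17.ok = "mp"  ["mp"]
43. n3.depth = "qk"  ["qk"]
44. n3.ok = "rq"  ["rq"]
45. n0.idx = 19  [19]
46. n0.acc = 21  [len(D.ok) + 19]
47. n0.ok = "qku"  [D.depth ++ "u"]

6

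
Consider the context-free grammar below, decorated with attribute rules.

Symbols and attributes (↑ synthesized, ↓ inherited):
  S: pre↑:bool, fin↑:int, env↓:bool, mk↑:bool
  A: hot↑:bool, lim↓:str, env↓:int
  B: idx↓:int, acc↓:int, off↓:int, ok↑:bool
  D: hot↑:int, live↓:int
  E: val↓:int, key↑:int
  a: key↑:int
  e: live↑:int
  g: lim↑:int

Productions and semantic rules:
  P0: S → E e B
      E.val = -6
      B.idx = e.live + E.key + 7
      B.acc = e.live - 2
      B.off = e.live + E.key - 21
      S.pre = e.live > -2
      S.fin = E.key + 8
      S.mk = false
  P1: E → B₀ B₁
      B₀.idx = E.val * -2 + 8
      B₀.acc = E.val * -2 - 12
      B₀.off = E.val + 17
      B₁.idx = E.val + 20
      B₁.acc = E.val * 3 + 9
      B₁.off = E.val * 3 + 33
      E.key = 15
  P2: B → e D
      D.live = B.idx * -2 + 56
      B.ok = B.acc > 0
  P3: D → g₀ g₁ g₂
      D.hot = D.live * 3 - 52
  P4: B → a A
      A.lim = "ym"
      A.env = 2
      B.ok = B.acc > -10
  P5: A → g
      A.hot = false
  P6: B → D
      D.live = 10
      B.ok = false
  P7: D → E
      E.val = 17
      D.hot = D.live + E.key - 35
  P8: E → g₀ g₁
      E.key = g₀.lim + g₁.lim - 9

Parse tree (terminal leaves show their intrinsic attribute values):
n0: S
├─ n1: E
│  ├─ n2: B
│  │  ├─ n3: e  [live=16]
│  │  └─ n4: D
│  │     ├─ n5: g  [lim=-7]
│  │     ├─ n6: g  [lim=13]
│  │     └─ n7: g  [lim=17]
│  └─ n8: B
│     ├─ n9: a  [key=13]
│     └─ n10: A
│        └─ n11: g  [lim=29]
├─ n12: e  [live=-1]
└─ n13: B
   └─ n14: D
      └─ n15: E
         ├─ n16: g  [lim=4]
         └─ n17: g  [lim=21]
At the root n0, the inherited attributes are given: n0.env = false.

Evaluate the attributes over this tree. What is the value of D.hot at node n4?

1. n0.env = false  [given at root]
2. n1.val = -6  [-6]
3. n2.idx = 20  [E.val * -2 + 8]
4. n2.acc = 0  [E.val * -2 - 12]
5. n2.off = 11  [E.val + 17]
6. n3.live = 16  [terminal]
7. n4.live = 16  [B.idx * -2 + 56]
8. n5.lim = -7  [terminal]
9. n6.lim = 13  [terminal]
10. n7.lim = 17  [terminal]
11. n4.hot = -4  [D.live * 3 - 52]
12. n2.ok = false  [B.acc > 0]
13. n8.idx = 14  [E.val + 20]
14. n8.acc = -9  [E.val * 3 + 9]
15. n8.off = 15  [E.val * 3 + 33]
16. n9.key = 13  [terminal]
17. n10.lim = "ym"  ["ym"]
18. n10.env = 2  [2]
19. n11.lim = 29  [terminal]
20. n10.hot = false  [false]
21. n8.ok = true  [B.acc > -10]
22. n1.key = 15  [15]
23. n12.live = -1  [terminal]
24. n13.idx = 21  [e.live + E.key + 7]
25. n13.acc = -3  [e.live - 2]
26. n13.off = -7  [e.live + E.key - 21]
27. n14.live = 10  [10]
28. n15.val = 17  [17]
29. n16.lim = 4  [terminal]
30. n17.lim = 21  [terminal]
31. n15.key = 16  [g₀.lim + g₁.lim - 9]
32. n14.hot = -9  [D.live + E.key - 35]
33. n13.ok = false  [false]
34. n0.pre = true  [e.live > -2]
35. n0.fin = 23  [E.key + 8]
36. n0.mk = false  [false]

-4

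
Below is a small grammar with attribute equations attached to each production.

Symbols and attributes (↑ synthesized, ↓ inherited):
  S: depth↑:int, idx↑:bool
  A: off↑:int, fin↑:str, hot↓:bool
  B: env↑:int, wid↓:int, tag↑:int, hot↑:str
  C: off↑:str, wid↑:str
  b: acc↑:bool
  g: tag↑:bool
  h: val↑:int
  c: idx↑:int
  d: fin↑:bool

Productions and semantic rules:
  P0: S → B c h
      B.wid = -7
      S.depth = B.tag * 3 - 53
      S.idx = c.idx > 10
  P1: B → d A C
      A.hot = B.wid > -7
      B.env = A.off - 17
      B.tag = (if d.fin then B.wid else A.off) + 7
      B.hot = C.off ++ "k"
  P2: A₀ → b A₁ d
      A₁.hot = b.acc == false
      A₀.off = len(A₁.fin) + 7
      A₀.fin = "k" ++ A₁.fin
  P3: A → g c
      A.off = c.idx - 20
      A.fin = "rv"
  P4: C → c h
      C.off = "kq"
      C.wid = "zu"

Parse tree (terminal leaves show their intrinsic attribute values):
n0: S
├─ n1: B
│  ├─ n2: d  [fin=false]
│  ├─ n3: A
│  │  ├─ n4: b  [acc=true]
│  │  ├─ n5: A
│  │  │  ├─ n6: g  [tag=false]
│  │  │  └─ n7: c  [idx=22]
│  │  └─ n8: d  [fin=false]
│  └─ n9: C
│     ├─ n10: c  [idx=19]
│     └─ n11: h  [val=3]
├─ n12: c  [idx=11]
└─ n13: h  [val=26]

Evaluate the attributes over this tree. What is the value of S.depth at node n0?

-5

1. n1.wid = -7  [-7]
2. n2.fin = false  [terminal]
3. n3.hot = false  [B.wid > -7]
4. n4.acc = true  [terminal]
5. n5.hot = false  [b.acc == false]
6. n6.tag = false  [terminal]
7. n7.idx = 22  [terminal]
8. n5.off = 2  [c.idx - 20]
9. n5.fin = "rv"  ["rv"]
10. n8.fin = false  [terminal]
11. n3.off = 9  [len(A₁.fin) + 7]
12. n3.fin = "krv"  ["k" ++ A₁.fin]
13. n10.idx = 19  [terminal]
14. n11.val = 3  [terminal]
15. n9.off = "kq"  ["kq"]
16. n9.wid = "zu"  ["zu"]
17. n1.env = -8  [A.off - 17]
18. n1.tag = 16  [(if d.fin then B.wid else A.off) + 7]
19. n1.hot = "kqk"  [C.off ++ "k"]
20. n12.idx = 11  [terminal]
21. n13.val = 26  [terminal]
22. n0.depth = -5  [B.tag * 3 - 53]
23. n0.idx = true  [c.idx > 10]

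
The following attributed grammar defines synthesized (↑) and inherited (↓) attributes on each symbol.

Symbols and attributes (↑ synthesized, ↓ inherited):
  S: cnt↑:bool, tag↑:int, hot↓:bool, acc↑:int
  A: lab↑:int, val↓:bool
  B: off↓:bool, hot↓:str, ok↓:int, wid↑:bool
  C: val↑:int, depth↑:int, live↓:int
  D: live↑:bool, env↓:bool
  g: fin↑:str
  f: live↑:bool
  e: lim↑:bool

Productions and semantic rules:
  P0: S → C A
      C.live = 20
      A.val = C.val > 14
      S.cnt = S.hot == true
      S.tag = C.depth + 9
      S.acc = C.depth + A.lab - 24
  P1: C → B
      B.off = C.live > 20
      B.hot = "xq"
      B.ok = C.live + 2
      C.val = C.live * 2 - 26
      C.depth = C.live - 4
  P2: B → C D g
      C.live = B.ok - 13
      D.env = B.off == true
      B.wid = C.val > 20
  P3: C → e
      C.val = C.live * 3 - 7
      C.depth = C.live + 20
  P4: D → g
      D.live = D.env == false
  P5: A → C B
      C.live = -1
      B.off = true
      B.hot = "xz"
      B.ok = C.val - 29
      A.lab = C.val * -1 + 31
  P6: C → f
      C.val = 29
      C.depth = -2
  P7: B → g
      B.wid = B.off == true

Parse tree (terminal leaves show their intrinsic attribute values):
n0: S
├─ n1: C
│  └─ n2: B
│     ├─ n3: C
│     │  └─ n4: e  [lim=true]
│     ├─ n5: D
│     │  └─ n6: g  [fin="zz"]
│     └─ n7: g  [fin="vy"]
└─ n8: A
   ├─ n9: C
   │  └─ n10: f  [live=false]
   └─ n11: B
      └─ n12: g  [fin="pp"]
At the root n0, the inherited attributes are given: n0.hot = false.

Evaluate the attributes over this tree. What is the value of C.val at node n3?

1. n0.hot = false  [given at root]
2. n1.live = 20  [20]
3. n2.off = false  [C.live > 20]
4. n2.hot = "xq"  ["xq"]
5. n2.ok = 22  [C.live + 2]
6. n3.live = 9  [B.ok - 13]
7. n4.lim = true  [terminal]
8. n3.val = 20  [C.live * 3 - 7]
9. n3.depth = 29  [C.live + 20]
10. n5.env = false  [B.off == true]
11. n6.fin = "zz"  [terminal]
12. n5.live = true  [D.env == false]
13. n7.fin = "vy"  [terminal]
14. n2.wid = false  [C.val > 20]
15. n1.val = 14  [C.live * 2 - 26]
16. n1.depth = 16  [C.live - 4]
17. n8.val = false  [C.val > 14]
18. n9.live = -1  [-1]
19. n10.live = false  [terminal]
20. n9.val = 29  [29]
21. n9.depth = -2  [-2]
22. n11.off = true  [true]
23. n11.hot = "xz"  ["xz"]
24. n11.ok = 0  [C.val - 29]
25. n12.fin = "pp"  [terminal]
26. n11.wid = true  [B.off == true]
27. n8.lab = 2  [C.val * -1 + 31]
28. n0.cnt = false  [S.hot == true]
29. n0.tag = 25  [C.depth + 9]
30. n0.acc = -6  [C.depth + A.lab - 24]

20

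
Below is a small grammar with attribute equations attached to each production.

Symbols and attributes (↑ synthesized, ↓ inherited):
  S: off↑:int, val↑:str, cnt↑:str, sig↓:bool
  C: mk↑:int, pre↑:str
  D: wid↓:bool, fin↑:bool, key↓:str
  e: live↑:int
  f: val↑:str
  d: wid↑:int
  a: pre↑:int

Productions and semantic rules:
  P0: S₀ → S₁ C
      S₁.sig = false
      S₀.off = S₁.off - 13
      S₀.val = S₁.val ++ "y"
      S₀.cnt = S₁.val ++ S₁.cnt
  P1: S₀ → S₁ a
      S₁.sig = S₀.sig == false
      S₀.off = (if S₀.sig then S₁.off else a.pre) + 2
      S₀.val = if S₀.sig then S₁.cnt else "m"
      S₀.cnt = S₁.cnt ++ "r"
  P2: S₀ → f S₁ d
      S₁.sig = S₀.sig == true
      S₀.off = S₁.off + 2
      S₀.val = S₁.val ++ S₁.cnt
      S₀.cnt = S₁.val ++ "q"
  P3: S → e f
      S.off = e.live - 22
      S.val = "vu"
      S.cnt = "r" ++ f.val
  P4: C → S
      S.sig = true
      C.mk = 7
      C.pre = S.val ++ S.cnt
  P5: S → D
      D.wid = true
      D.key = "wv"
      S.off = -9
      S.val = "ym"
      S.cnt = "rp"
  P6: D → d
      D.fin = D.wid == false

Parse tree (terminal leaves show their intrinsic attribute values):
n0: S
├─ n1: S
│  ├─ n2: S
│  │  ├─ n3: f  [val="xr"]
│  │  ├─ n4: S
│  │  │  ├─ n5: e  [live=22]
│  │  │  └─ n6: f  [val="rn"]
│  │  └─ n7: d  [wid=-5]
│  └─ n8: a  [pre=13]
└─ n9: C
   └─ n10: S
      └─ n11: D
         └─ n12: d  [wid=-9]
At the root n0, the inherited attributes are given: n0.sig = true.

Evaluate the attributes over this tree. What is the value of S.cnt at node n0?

1. n0.sig = true  [given at root]
2. n1.sig = false  [false]
3. n2.sig = true  [S₀.sig == false]
4. n3.val = "xr"  [terminal]
5. n4.sig = true  [S₀.sig == true]
6. n5.live = 22  [terminal]
7. n6.val = "rn"  [terminal]
8. n4.off = 0  [e.live - 22]
9. n4.val = "vu"  ["vu"]
10. n4.cnt = "rrn"  ["r" ++ f.val]
11. n7.wid = -5  [terminal]
12. n2.off = 2  [S₁.off + 2]
13. n2.val = "vurrn"  [S₁.val ++ S₁.cnt]
14. n2.cnt = "vuq"  [S₁.val ++ "q"]
15. n8.pre = 13  [terminal]
16. n1.off = 15  [(if S₀.sig then S₁.off else a.pre) + 2]
17. n1.val = "m"  [if S₀.sig then S₁.cnt else "m"]
18. n1.cnt = "vuqr"  [S₁.cnt ++ "r"]
19. n10.sig = true  [true]
20. n11.wid = true  [true]
21. n11.key = "wv"  ["wv"]
22. n12.wid = -9  [terminal]
23. n11.fin = false  [D.wid == false]
24. n10.off = -9  [-9]
25. n10.val = "ym"  ["ym"]
26. n10.cnt = "rp"  ["rp"]
27. n9.mk = 7  [7]
28. n9.pre = "ymrp"  [S.val ++ S.cnt]
29. n0.off = 2  [S₁.off - 13]
30. n0.val = "my"  [S₁.val ++ "y"]
31. n0.cnt = "mvuqr"  [S₁.val ++ S₁.cnt]

"mvuqr"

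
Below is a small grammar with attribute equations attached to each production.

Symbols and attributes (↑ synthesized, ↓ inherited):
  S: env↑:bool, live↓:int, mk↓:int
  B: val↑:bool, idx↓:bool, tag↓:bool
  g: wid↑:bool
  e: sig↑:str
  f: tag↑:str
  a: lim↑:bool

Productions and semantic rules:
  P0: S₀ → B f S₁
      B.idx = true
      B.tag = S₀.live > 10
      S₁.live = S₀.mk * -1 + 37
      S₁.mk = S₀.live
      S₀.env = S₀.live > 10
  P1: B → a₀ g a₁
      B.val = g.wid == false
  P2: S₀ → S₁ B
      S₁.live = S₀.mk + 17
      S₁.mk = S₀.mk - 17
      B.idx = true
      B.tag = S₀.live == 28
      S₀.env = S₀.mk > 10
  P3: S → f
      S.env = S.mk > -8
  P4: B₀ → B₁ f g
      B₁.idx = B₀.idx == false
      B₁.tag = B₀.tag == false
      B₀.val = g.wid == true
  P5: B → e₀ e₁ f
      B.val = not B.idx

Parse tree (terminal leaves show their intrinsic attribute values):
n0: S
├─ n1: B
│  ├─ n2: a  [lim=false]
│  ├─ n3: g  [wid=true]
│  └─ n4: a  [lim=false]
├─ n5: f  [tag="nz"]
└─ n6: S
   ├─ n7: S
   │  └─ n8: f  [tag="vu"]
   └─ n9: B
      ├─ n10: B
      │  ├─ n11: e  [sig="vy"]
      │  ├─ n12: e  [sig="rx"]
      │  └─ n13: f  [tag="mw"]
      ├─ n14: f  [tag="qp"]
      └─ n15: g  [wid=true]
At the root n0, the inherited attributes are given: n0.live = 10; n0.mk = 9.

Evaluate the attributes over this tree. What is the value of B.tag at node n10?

1. n0.live = 10  [given at root]
2. n0.mk = 9  [given at root]
3. n1.idx = true  [true]
4. n1.tag = false  [S₀.live > 10]
5. n2.lim = false  [terminal]
6. n3.wid = true  [terminal]
7. n4.lim = false  [terminal]
8. n1.val = false  [g.wid == false]
9. n5.tag = "nz"  [terminal]
10. n6.live = 28  [S₀.mk * -1 + 37]
11. n6.mk = 10  [S₀.live]
12. n7.live = 27  [S₀.mk + 17]
13. n7.mk = -7  [S₀.mk - 17]
14. n8.tag = "vu"  [terminal]
15. n7.env = true  [S.mk > -8]
16. n9.idx = true  [true]
17. n9.tag = true  [S₀.live == 28]
18. n10.idx = false  [B₀.idx == false]
19. n10.tag = false  [B₀.tag == false]
20. n11.sig = "vy"  [terminal]
21. n12.sig = "rx"  [terminal]
22. n13.tag = "mw"  [terminal]
23. n10.val = true  [not B.idx]
24. n14.tag = "qp"  [terminal]
25. n15.wid = true  [terminal]
26. n9.val = true  [g.wid == true]
27. n6.env = false  [S₀.mk > 10]
28. n0.env = false  [S₀.live > 10]

false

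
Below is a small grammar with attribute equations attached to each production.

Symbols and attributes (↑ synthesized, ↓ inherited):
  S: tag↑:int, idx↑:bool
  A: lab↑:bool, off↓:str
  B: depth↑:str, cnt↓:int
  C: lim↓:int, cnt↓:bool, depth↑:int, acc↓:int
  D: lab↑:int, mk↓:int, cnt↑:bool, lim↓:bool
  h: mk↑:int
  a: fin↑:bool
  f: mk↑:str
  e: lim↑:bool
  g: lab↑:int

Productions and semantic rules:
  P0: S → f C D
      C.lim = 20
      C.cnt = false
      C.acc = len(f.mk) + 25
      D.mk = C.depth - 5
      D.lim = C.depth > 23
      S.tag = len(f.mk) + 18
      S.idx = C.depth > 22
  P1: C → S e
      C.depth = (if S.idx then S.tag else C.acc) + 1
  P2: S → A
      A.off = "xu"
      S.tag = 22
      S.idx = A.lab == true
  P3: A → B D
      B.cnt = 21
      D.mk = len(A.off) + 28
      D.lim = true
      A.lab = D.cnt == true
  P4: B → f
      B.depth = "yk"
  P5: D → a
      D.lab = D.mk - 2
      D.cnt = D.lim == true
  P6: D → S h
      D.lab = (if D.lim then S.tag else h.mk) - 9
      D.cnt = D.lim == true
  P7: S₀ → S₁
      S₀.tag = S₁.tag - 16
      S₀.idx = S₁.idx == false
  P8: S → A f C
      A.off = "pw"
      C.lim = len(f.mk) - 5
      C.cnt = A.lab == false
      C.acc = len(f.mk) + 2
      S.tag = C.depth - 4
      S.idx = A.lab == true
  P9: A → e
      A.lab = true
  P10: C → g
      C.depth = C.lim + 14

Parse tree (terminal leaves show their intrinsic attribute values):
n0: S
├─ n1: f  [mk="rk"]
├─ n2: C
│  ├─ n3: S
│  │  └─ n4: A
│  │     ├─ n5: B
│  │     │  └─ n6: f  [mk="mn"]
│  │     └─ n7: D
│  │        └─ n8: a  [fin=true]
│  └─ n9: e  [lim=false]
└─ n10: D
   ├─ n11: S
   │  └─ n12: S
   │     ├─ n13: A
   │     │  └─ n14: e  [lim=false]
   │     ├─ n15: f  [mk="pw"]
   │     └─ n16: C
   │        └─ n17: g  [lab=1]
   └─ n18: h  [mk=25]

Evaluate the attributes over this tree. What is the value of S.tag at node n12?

1. n1.mk = "rk"  [terminal]
2. n2.lim = 20  [20]
3. n2.cnt = false  [false]
4. n2.acc = 27  [len(f.mk) + 25]
5. n4.off = "xu"  ["xu"]
6. n5.cnt = 21  [21]
7. n6.mk = "mn"  [terminal]
8. n5.depth = "yk"  ["yk"]
9. n7.mk = 30  [len(A.off) + 28]
10. n7.lim = true  [true]
11. n8.fin = true  [terminal]
12. n7.lab = 28  [D.mk - 2]
13. n7.cnt = true  [D.lim == true]
14. n4.lab = true  [D.cnt == true]
15. n3.tag = 22  [22]
16. n3.idx = true  [A.lab == true]
17. n9.lim = false  [terminal]
18. n2.depth = 23  [(if S.idx then S.tag else C.acc) + 1]
19. n10.mk = 18  [C.depth - 5]
20. n10.lim = false  [C.depth > 23]
21. n13.off = "pw"  ["pw"]
22. n14.lim = false  [terminal]
23. n13.lab = true  [true]
24. n15.mk = "pw"  [terminal]
25. n16.lim = -3  [len(f.mk) - 5]
26. n16.cnt = false  [A.lab == false]
27. n16.acc = 4  [len(f.mk) + 2]
28. n17.lab = 1  [terminal]
29. n16.depth = 11  [C.lim + 14]
30. n12.tag = 7  [C.depth - 4]
31. n12.idx = true  [A.lab == true]
32. n11.tag = -9  [S₁.tag - 16]
33. n11.idx = false  [S₁.idx == false]
34. n18.mk = 25  [terminal]
35. n10.lab = 16  [(if D.lim then S.tag else h.mk) - 9]
36. n10.cnt = false  [D.lim == true]
37. n0.tag = 20  [len(f.mk) + 18]
38. n0.idx = true  [C.depth > 22]

7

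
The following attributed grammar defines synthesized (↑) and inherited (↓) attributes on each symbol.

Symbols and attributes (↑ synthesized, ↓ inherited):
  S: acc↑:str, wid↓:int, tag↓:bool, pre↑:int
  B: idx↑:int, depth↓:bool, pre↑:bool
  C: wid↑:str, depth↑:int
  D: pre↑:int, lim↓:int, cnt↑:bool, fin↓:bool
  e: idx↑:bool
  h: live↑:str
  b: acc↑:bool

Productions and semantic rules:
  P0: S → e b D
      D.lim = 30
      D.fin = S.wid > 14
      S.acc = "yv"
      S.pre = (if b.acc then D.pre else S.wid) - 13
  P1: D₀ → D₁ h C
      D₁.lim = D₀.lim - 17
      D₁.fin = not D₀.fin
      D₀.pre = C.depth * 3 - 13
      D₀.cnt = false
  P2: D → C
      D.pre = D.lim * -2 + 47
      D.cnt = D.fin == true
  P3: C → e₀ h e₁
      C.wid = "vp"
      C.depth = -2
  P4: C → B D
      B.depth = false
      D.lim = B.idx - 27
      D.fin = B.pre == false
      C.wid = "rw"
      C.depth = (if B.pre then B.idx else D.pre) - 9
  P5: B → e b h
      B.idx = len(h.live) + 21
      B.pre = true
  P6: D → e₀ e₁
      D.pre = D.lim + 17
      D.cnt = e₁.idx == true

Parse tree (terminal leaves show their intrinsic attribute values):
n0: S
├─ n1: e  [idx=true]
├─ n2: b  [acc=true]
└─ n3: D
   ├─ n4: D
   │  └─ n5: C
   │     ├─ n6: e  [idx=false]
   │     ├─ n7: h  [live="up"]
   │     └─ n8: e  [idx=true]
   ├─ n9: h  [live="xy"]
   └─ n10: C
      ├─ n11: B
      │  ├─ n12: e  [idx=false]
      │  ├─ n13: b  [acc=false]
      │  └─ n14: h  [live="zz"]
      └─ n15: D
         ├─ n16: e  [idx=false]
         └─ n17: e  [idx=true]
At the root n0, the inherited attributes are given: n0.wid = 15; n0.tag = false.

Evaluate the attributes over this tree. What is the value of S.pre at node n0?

16

1. n0.wid = 15  [given at root]
2. n0.tag = false  [given at root]
3. n1.idx = true  [terminal]
4. n2.acc = true  [terminal]
5. n3.lim = 30  [30]
6. n3.fin = true  [S.wid > 14]
7. n4.lim = 13  [D₀.lim - 17]
8. n4.fin = false  [not D₀.fin]
9. n6.idx = false  [terminal]
10. n7.live = "up"  [terminal]
11. n8.idx = true  [terminal]
12. n5.wid = "vp"  ["vp"]
13. n5.depth = -2  [-2]
14. n4.pre = 21  [D.lim * -2 + 47]
15. n4.cnt = false  [D.fin == true]
16. n9.live = "xy"  [terminal]
17. n11.depth = false  [false]
18. n12.idx = false  [terminal]
19. n13.acc = false  [terminal]
20. n14.live = "zz"  [terminal]
21. n11.idx = 23  [len(h.live) + 21]
22. n11.pre = true  [true]
23. n15.lim = -4  [B.idx - 27]
24. n15.fin = false  [B.pre == false]
25. n16.idx = false  [terminal]
26. n17.idx = true  [terminal]
27. n15.pre = 13  [D.lim + 17]
28. n15.cnt = true  [e₁.idx == true]
29. n10.wid = "rw"  ["rw"]
30. n10.depth = 14  [(if B.pre then B.idx else D.pre) - 9]
31. n3.pre = 29  [C.depth * 3 - 13]
32. n3.cnt = false  [false]
33. n0.acc = "yv"  ["yv"]
34. n0.pre = 16  [(if b.acc then D.pre else S.wid) - 13]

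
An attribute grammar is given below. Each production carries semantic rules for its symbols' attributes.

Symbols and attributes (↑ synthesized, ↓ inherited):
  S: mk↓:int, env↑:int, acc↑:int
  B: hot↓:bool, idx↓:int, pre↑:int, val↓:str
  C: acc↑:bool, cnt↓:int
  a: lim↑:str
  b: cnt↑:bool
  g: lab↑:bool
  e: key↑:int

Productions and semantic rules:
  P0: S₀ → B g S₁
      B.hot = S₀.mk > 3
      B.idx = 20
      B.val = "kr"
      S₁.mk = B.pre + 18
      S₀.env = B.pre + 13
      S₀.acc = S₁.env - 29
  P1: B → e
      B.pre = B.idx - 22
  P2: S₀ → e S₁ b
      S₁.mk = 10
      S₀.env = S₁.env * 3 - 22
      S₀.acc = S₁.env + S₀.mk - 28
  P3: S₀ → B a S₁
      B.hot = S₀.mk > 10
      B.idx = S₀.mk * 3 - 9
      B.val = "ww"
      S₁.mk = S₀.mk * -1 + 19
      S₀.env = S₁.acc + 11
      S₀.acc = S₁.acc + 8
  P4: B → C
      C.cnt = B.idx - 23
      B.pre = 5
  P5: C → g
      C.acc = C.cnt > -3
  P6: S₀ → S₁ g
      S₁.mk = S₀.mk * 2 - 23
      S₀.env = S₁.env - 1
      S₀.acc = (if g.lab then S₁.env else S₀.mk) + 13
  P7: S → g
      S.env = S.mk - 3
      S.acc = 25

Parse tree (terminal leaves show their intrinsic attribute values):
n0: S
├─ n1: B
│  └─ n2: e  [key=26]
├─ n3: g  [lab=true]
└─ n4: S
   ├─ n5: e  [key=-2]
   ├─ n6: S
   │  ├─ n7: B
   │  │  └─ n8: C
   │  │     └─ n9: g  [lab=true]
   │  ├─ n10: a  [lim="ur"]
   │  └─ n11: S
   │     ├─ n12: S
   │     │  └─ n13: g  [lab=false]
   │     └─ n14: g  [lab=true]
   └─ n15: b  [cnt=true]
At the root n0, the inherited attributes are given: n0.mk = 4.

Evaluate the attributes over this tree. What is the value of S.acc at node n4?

1. n0.mk = 4  [given at root]
2. n1.hot = true  [S₀.mk > 3]
3. n1.idx = 20  [20]
4. n1.val = "kr"  ["kr"]
5. n2.key = 26  [terminal]
6. n1.pre = -2  [B.idx - 22]
7. n3.lab = true  [terminal]
8. n4.mk = 16  [B.pre + 18]
9. n5.key = -2  [terminal]
10. n6.mk = 10  [10]
11. n7.hot = false  [S₀.mk > 10]
12. n7.idx = 21  [S₀.mk * 3 - 9]
13. n7.val = "ww"  ["ww"]
14. n8.cnt = -2  [B.idx - 23]
15. n9.lab = true  [terminal]
16. n8.acc = true  [C.cnt > -3]
17. n7.pre = 5  [5]
18. n10.lim = "ur"  [terminal]
19. n11.mk = 9  [S₀.mk * -1 + 19]
20. n12.mk = -5  [S₀.mk * 2 - 23]
21. n13.lab = false  [terminal]
22. n12.env = -8  [S.mk - 3]
23. n12.acc = 25  [25]
24. n14.lab = true  [terminal]
25. n11.env = -9  [S₁.env - 1]
26. n11.acc = 5  [(if g.lab then S₁.env else S₀.mk) + 13]
27. n6.env = 16  [S₁.acc + 11]
28. n6.acc = 13  [S₁.acc + 8]
29. n15.cnt = true  [terminal]
30. n4.env = 26  [S₁.env * 3 - 22]
31. n4.acc = 4  [S₁.env + S₀.mk - 28]
32. n0.env = 11  [B.pre + 13]
33. n0.acc = -3  [S₁.env - 29]

4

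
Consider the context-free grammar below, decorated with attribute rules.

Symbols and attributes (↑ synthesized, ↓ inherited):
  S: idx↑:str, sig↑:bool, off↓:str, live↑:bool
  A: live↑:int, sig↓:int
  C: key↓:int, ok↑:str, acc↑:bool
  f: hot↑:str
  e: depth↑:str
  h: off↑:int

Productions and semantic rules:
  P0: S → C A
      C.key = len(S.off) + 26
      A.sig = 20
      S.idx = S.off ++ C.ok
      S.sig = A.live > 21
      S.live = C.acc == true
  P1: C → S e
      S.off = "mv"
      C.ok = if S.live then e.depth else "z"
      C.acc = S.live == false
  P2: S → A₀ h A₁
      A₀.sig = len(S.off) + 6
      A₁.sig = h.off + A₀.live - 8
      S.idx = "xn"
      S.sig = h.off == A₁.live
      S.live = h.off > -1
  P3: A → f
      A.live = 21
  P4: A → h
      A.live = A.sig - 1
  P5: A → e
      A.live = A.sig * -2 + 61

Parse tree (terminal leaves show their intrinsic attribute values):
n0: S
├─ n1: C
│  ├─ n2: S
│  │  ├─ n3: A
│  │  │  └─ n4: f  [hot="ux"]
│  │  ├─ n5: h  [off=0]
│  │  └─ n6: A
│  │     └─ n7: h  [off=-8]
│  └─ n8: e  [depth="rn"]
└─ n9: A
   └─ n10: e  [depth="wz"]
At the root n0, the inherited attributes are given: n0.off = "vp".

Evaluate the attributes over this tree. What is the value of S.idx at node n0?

"vprn"

1. n0.off = "vp"  [given at root]
2. n1.key = 28  [len(S.off) + 26]
3. n2.off = "mv"  ["mv"]
4. n3.sig = 8  [len(S.off) + 6]
5. n4.hot = "ux"  [terminal]
6. n3.live = 21  [21]
7. n5.off = 0  [terminal]
8. n6.sig = 13  [h.off + A₀.live - 8]
9. n7.off = -8  [terminal]
10. n6.live = 12  [A.sig - 1]
11. n2.idx = "xn"  ["xn"]
12. n2.sig = false  [h.off == A₁.live]
13. n2.live = true  [h.off > -1]
14. n8.depth = "rn"  [terminal]
15. n1.ok = "rn"  [if S.live then e.depth else "z"]
16. n1.acc = false  [S.live == false]
17. n9.sig = 20  [20]
18. n10.depth = "wz"  [terminal]
19. n9.live = 21  [A.sig * -2 + 61]
20. n0.idx = "vprn"  [S.off ++ C.ok]
21. n0.sig = false  [A.live > 21]
22. n0.live = false  [C.acc == true]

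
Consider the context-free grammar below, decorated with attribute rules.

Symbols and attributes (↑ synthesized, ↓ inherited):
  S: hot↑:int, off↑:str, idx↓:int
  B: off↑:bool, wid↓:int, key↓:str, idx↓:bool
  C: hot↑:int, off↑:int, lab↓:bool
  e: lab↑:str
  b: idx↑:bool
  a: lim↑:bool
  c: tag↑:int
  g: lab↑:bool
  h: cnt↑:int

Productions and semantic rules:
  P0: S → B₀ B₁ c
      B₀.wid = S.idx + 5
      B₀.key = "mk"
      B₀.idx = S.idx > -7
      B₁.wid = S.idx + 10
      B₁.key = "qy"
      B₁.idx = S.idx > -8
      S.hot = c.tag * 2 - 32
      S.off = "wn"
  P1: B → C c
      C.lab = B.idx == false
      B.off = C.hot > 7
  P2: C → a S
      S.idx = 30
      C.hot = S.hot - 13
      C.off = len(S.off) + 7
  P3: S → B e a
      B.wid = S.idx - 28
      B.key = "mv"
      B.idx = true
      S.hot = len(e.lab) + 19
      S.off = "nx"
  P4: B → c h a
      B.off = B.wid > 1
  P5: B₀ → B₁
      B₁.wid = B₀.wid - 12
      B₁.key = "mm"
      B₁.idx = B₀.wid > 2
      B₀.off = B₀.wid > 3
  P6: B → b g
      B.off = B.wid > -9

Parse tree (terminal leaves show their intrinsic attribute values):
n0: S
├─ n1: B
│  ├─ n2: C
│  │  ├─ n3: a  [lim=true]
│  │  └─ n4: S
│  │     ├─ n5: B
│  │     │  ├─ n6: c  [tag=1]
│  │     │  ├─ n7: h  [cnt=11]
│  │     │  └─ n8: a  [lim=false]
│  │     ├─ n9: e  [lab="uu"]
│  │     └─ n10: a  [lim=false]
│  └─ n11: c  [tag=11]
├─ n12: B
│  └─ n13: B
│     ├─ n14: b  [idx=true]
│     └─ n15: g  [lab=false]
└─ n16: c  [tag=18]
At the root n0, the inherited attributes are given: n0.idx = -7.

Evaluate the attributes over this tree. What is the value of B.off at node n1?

true

1. n0.idx = -7  [given at root]
2. n1.wid = -2  [S.idx + 5]
3. n1.key = "mk"  ["mk"]
4. n1.idx = false  [S.idx > -7]
5. n2.lab = true  [B.idx == false]
6. n3.lim = true  [terminal]
7. n4.idx = 30  [30]
8. n5.wid = 2  [S.idx - 28]
9. n5.key = "mv"  ["mv"]
10. n5.idx = true  [true]
11. n6.tag = 1  [terminal]
12. n7.cnt = 11  [terminal]
13. n8.lim = false  [terminal]
14. n5.off = true  [B.wid > 1]
15. n9.lab = "uu"  [terminal]
16. n10.lim = false  [terminal]
17. n4.hot = 21  [len(e.lab) + 19]
18. n4.off = "nx"  ["nx"]
19. n2.hot = 8  [S.hot - 13]
20. n2.off = 9  [len(S.off) + 7]
21. n11.tag = 11  [terminal]
22. n1.off = true  [C.hot > 7]
23. n12.wid = 3  [S.idx + 10]
24. n12.key = "qy"  ["qy"]
25. n12.idx = true  [S.idx > -8]
26. n13.wid = -9  [B₀.wid - 12]
27. n13.key = "mm"  ["mm"]
28. n13.idx = true  [B₀.wid > 2]
29. n14.idx = true  [terminal]
30. n15.lab = false  [terminal]
31. n13.off = false  [B.wid > -9]
32. n12.off = false  [B₀.wid > 3]
33. n16.tag = 18  [terminal]
34. n0.hot = 4  [c.tag * 2 - 32]
35. n0.off = "wn"  ["wn"]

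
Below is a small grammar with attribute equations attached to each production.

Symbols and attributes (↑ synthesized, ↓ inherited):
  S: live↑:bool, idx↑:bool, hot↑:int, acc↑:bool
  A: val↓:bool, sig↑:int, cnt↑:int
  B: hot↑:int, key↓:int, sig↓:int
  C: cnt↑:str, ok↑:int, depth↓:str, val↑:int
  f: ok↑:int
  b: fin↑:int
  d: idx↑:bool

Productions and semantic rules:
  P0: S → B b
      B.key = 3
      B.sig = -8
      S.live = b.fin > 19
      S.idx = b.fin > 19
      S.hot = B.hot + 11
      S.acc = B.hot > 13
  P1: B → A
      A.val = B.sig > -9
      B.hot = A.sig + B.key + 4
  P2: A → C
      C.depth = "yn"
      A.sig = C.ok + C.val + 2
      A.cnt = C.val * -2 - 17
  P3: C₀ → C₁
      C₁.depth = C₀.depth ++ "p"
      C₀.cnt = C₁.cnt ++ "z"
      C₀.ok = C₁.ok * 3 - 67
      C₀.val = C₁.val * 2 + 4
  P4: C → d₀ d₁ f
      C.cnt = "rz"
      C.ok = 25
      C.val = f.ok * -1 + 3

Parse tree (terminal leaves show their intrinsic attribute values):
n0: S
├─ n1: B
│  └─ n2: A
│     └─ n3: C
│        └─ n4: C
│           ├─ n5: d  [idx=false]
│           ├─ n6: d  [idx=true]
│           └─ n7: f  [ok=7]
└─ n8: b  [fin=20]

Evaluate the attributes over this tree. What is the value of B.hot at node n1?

1. n1.key = 3  [3]
2. n1.sig = -8  [-8]
3. n2.val = true  [B.sig > -9]
4. n3.depth = "yn"  ["yn"]
5. n4.depth = "ynp"  [C₀.depth ++ "p"]
6. n5.idx = false  [terminal]
7. n6.idx = true  [terminal]
8. n7.ok = 7  [terminal]
9. n4.cnt = "rz"  ["rz"]
10. n4.ok = 25  [25]
11. n4.val = -4  [f.ok * -1 + 3]
12. n3.cnt = "rzz"  [C₁.cnt ++ "z"]
13. n3.ok = 8  [C₁.ok * 3 - 67]
14. n3.val = -4  [C₁.val * 2 + 4]
15. n2.sig = 6  [C.ok + C.val + 2]
16. n2.cnt = -9  [C.val * -2 - 17]
17. n1.hot = 13  [A.sig + B.key + 4]
18. n8.fin = 20  [terminal]
19. n0.live = true  [b.fin > 19]
20. n0.idx = true  [b.fin > 19]
21. n0.hot = 24  [B.hot + 11]
22. n0.acc = false  [B.hot > 13]

13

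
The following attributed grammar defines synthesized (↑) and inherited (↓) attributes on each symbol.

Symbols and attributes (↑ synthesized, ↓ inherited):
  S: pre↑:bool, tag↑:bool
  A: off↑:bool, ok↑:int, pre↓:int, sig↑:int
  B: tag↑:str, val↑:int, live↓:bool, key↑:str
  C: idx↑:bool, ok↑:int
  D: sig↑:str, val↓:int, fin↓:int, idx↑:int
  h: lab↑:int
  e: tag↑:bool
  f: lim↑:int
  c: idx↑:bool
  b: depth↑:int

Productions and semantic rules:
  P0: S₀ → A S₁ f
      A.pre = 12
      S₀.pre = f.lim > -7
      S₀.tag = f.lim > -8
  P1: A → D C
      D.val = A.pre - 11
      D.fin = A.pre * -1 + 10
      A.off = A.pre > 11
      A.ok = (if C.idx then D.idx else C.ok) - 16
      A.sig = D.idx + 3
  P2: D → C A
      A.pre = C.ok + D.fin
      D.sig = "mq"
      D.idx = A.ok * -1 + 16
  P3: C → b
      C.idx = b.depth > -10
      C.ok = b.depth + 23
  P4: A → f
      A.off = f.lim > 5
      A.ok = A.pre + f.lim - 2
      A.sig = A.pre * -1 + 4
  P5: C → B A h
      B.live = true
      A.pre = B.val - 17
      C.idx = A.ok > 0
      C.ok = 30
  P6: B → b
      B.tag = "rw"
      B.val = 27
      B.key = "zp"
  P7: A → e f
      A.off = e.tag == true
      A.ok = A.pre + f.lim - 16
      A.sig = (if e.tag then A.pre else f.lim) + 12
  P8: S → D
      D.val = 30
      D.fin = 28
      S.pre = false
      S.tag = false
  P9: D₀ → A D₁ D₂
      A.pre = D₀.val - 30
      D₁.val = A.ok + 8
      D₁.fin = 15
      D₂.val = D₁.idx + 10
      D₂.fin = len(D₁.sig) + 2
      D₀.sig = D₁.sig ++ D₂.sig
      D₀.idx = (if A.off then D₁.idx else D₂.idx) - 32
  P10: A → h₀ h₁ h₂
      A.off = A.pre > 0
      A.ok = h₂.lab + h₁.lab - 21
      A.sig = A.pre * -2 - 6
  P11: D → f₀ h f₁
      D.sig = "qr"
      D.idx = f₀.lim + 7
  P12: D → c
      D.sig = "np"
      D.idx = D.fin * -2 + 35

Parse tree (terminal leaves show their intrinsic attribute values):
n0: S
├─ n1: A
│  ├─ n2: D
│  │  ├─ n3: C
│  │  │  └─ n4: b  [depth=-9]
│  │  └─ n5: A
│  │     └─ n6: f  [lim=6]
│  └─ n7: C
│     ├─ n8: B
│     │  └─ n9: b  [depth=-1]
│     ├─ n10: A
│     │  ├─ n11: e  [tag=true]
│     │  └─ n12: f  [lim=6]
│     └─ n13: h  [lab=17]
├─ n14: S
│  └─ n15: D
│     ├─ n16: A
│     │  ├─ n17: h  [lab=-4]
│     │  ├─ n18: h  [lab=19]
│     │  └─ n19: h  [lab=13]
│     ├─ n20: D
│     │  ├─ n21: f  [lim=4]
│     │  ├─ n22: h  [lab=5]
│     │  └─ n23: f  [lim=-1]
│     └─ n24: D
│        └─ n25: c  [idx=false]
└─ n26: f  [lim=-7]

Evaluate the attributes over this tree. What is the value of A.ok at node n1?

14

1. n1.pre = 12  [12]
2. n2.val = 1  [A.pre - 11]
3. n2.fin = -2  [A.pre * -1 + 10]
4. n4.depth = -9  [terminal]
5. n3.idx = true  [b.depth > -10]
6. n3.ok = 14  [b.depth + 23]
7. n5.pre = 12  [C.ok + D.fin]
8. n6.lim = 6  [terminal]
9. n5.off = true  [f.lim > 5]
10. n5.ok = 16  [A.pre + f.lim - 2]
11. n5.sig = -8  [A.pre * -1 + 4]
12. n2.sig = "mq"  ["mq"]
13. n2.idx = 0  [A.ok * -1 + 16]
14. n8.live = true  [true]
15. n9.depth = -1  [terminal]
16. n8.tag = "rw"  ["rw"]
17. n8.val = 27  [27]
18. n8.key = "zp"  ["zp"]
19. n10.pre = 10  [B.val - 17]
20. n11.tag = true  [terminal]
21. n12.lim = 6  [terminal]
22. n10.off = true  [e.tag == true]
23. n10.ok = 0  [A.pre + f.lim - 16]
24. n10.sig = 22  [(if e.tag then A.pre else f.lim) + 12]
25. n13.lab = 17  [terminal]
26. n7.idx = false  [A.ok > 0]
27. n7.ok = 30  [30]
28. n1.off = true  [A.pre > 11]
29. n1.ok = 14  [(if C.idx then D.idx else C.ok) - 16]
30. n1.sig = 3  [D.idx + 3]
31. n15.val = 30  [30]
32. n15.fin = 28  [28]
33. n16.pre = 0  [D₀.val - 30]
34. n17.lab = -4  [terminal]
35. n18.lab = 19  [terminal]
36. n19.lab = 13  [terminal]
37. n16.off = false  [A.pre > 0]
38. n16.ok = 11  [h₂.lab + h₁.lab - 21]
39. n16.sig = -6  [A.pre * -2 - 6]
40. n20.val = 19  [A.ok + 8]
41. n20.fin = 15  [15]
42. n21.lim = 4  [terminal]
43. n22.lab = 5  [terminal]
44. n23.lim = -1  [terminal]
45. n20.sig = "qr"  ["qr"]
46. n20.idx = 11  [f₀.lim + 7]
47. n24.val = 21  [D₁.idx + 10]
48. n24.fin = 4  [len(D₁.sig) + 2]
49. n25.idx = false  [terminal]
50. n24.sig = "np"  ["np"]
51. n24.idx = 27  [D.fin * -2 + 35]
52. n15.sig = "qrnp"  [D₁.sig ++ D₂.sig]
53. n15.idx = -5  [(if A.off then D₁.idx else D₂.idx) - 32]
54. n14.pre = false  [false]
55. n14.tag = false  [false]
56. n26.lim = -7  [terminal]
57. n0.pre = false  [f.lim > -7]
58. n0.tag = true  [f.lim > -8]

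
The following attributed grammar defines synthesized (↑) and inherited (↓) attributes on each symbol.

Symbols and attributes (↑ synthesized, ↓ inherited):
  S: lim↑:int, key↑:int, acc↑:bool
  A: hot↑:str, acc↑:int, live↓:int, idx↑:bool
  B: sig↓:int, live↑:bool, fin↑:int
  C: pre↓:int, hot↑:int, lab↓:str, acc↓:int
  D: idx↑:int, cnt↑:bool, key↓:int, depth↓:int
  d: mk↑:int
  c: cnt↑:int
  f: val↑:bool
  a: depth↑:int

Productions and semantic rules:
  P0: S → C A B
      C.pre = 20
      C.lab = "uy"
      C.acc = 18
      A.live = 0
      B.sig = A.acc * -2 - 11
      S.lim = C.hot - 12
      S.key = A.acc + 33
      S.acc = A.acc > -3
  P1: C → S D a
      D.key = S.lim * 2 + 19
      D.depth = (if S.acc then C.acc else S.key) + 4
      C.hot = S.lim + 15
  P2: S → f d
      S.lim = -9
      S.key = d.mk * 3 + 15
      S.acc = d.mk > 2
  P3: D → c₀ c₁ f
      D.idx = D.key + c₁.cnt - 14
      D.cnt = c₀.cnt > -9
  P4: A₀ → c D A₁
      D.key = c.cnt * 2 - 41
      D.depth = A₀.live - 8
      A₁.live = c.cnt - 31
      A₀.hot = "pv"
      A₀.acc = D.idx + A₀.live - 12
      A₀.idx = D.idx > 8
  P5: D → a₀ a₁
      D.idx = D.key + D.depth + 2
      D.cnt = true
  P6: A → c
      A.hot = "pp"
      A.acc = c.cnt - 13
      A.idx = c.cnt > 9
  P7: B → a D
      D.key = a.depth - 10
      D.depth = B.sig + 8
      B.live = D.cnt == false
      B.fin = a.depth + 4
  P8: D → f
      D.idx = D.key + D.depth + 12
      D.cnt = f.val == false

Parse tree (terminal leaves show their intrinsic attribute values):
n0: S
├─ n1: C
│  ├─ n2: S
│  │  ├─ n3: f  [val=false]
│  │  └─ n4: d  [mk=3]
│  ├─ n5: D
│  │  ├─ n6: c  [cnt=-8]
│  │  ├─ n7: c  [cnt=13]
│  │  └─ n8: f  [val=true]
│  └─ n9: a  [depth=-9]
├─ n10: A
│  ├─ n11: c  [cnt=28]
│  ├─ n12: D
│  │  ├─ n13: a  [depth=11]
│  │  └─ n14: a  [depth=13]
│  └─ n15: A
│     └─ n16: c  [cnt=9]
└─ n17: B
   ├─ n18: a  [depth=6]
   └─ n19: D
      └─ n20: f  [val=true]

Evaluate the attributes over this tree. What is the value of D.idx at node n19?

1. n1.pre = 20  [20]
2. n1.lab = "uy"  ["uy"]
3. n1.acc = 18  [18]
4. n3.val = false  [terminal]
5. n4.mk = 3  [terminal]
6. n2.lim = -9  [-9]
7. n2.key = 24  [d.mk * 3 + 15]
8. n2.acc = true  [d.mk > 2]
9. n5.key = 1  [S.lim * 2 + 19]
10. n5.depth = 22  [(if S.acc then C.acc else S.key) + 4]
11. n6.cnt = -8  [terminal]
12. n7.cnt = 13  [terminal]
13. n8.val = true  [terminal]
14. n5.idx = 0  [D.key + c₁.cnt - 14]
15. n5.cnt = true  [c₀.cnt > -9]
16. n9.depth = -9  [terminal]
17. n1.hot = 6  [S.lim + 15]
18. n10.live = 0  [0]
19. n11.cnt = 28  [terminal]
20. n12.key = 15  [c.cnt * 2 - 41]
21. n12.depth = -8  [A₀.live - 8]
22. n13.depth = 11  [terminal]
23. n14.depth = 13  [terminal]
24. n12.idx = 9  [D.key + D.depth + 2]
25. n12.cnt = true  [true]
26. n15.live = -3  [c.cnt - 31]
27. n16.cnt = 9  [terminal]
28. n15.hot = "pp"  ["pp"]
29. n15.acc = -4  [c.cnt - 13]
30. n15.idx = false  [c.cnt > 9]
31. n10.hot = "pv"  ["pv"]
32. n10.acc = -3  [D.idx + A₀.live - 12]
33. n10.idx = true  [D.idx > 8]
34. n17.sig = -5  [A.acc * -2 - 11]
35. n18.depth = 6  [terminal]
36. n19.key = -4  [a.depth - 10]
37. n19.depth = 3  [B.sig + 8]
38. n20.val = true  [terminal]
39. n19.idx = 11  [D.key + D.depth + 12]
40. n19.cnt = false  [f.val == false]
41. n17.live = true  [D.cnt == false]
42. n17.fin = 10  [a.depth + 4]
43. n0.lim = -6  [C.hot - 12]
44. n0.key = 30  [A.acc + 33]
45. n0.acc = false  [A.acc > -3]

11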